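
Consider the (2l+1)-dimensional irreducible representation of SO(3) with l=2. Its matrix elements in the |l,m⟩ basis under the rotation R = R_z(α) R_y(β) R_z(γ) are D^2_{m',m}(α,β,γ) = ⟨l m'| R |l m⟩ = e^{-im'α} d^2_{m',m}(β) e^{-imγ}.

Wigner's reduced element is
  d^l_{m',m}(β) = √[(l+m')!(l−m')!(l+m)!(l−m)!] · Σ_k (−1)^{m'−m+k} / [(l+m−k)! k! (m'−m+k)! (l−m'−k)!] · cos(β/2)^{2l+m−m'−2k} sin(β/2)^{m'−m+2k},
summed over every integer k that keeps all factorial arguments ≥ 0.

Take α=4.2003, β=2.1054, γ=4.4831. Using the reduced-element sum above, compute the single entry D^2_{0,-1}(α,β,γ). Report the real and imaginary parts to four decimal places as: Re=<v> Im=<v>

Split into d^2_{0,-1}(β=2.1054) × two z-phases.
c=cos(2.1054/2)=0.495227, s=sin(2.1054/2)=0.868764; N=√[2·2·1·6]=4.898979
k: max(0,(-1)−(0))=0 … min(2+(-1),2−(0))=1
  k=0: (−1)^1·4.8990/(2)·0.4952^3·0.8688^1 = -0.258458
  k=1: (−1)^2·4.8990/(2)·0.4952^1·0.8688^3 = +0.795399
d^2_{0,-1}(2.1054) = -0.258458 +0.795399 = +0.536940
D = (+1.000000+0.000000i)·(+0.536940)·(-0.227285-0.973828i) = -0.122039-0.522888i

Re=-0.1220 Im=-0.5229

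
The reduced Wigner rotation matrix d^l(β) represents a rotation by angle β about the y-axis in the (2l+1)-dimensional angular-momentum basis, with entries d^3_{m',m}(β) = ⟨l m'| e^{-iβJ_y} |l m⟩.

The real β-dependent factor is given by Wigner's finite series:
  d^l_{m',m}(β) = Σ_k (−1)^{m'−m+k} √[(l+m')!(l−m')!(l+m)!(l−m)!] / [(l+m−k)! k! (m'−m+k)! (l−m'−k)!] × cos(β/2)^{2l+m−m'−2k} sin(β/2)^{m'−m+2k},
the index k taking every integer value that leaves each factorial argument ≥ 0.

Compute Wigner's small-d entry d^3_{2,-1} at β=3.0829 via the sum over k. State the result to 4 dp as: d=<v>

d=0.0924

d^3_{2,-1}(β=3.0829) via Wigner's sum:
c=cos(3.0829/2)=0.029342, s=sin(3.0829/2)=0.999569; N=√[120·1·2·24]=75.894664
k∈{0,1} keeps every argument non-negative
  k=0: (−1)^3·75.8947/(12)·0.0293^3·0.9996^3 = -0.000160
  k=1: (−1)^4·75.8947/(24)·0.0293^1·0.9996^5 = +0.092588
d^3_{2,-1}(3.0829) = -0.000160 +0.092588 = +0.092429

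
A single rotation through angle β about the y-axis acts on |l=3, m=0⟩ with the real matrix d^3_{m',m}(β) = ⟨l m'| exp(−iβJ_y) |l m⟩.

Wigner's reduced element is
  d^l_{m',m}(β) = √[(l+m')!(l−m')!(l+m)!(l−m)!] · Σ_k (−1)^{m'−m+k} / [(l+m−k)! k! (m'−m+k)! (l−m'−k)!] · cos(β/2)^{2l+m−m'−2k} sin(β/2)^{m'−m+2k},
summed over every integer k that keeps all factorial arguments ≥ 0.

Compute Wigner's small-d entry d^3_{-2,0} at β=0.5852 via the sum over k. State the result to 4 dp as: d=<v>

d=0.3483

d^3_{-2,0}(β=0.5852) via Wigner's sum:
c=cos(0.5852/2)=0.957497, s=sin(0.5852/2)=0.288443; N=√[1·120·6·6]=65.726707
The bounds max(0,m−m')=2 and min(l+m,l−m')=3 give 2 terms
  k=2: (−1)^0·65.7267/(12)·0.9575^4·0.2884^2 = +0.383027
  k=3: (−1)^1·65.7267/(12)·0.9575^2·0.2884^4 = -0.034760
d^3_{-2,0}(0.5852) = +0.383027 -0.034760 = +0.348268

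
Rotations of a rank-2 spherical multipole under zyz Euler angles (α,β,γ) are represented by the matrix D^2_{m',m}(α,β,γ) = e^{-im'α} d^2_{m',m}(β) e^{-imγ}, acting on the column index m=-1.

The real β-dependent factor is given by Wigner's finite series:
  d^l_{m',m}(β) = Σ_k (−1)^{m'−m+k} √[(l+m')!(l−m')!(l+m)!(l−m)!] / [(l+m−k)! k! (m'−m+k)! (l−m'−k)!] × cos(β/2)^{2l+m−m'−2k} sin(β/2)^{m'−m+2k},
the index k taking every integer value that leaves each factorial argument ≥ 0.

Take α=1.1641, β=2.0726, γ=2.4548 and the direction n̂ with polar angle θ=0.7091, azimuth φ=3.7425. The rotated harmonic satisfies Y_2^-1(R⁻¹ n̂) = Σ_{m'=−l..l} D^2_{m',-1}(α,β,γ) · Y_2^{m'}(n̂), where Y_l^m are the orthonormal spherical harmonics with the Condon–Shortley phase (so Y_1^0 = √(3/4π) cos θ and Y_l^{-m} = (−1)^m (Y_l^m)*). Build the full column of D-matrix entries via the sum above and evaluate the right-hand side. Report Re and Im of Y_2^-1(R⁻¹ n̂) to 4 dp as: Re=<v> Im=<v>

Need the full column D^2_{m',-1} for m'=−2..2 at α=1.1641, β=2.0726, γ=2.4548.
cos(β/2)=0.509408, sin(β/2)=0.860525
d^2_{-2,-1}: single k=1 term ⇒ +0.227505;  D = +0.016051-0.226938i
d^2_{-1,-1}: k∈[0..1] ⇒ +0.067338 -0.576474 = -0.509135;  D = +0.452232+0.233891i
d^2_{0,-1}: k∈[0..1] ⇒ -0.278635 +0.795119 = +0.516484;  D = -0.399388+0.327482i
d^2_{1,-1}: k∈[0..1] ⇒ +0.576474 -0.548346 = +0.028128;  D = +0.007776+0.027032i
d^2_{2,-1}: single k=0 term ⇒ -0.649212;  D = -0.644016-0.081971i
Y_2^{m'}(θ=0.7091,φ=3.7425) and Σ D·Y over m':
  (+0.0161-0.2269i)·(+0.0591-0.1528i)  (+0.4522+0.2339i)·(-0.3149+0.2159i)  (-0.3994+0.3275i)·(+0.2296+0.0000i)  (+0.0078+0.0270i)·(+0.3149+0.2159i)  (-0.6440-0.0820i)·(+0.0591+0.1528i)
Y_2^-1(R⁻¹ n̂) = -0.347225-0.009729i

Re=-0.3472 Im=-0.0097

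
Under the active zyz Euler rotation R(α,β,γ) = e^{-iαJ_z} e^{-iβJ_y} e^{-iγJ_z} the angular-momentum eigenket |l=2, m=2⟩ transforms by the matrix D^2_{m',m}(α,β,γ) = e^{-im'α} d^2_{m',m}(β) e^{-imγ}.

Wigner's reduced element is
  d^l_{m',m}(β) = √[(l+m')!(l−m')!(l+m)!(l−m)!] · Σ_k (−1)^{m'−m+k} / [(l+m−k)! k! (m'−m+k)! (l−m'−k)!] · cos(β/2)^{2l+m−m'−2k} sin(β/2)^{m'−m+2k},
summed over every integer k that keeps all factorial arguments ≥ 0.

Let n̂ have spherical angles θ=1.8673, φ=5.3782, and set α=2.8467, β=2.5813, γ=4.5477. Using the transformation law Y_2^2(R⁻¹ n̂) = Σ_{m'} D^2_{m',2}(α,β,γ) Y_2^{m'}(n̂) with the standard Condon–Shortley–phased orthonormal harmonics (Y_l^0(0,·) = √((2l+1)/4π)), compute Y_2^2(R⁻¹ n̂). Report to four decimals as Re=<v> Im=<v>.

Need the full column D^2_{m',2} for m'=−2..2 at α=2.8467, β=2.5813, γ=4.5477.
cos(β/2)=0.276496, sin(β/2)=0.961015
d^2_{-2,2}: single k=4 term ⇒ +0.852944;  D = -0.824187+0.219611i
d^2_{-1,2}: single k=3 term ⇒ +0.490806;  D = +0.490514+0.016922i
d^2_{0,2}: single k=2 term ⇒ +0.172948;  D = -0.163651-0.055941i
d^2_{1,2}: single k=1 term ⇒ +0.040628;  D = +0.032965+0.023747i
d^2_{2,2}: single k=0 term ⇒ +0.005845;  D = -0.003545-0.004647i
Y_2^{m'}(θ=1.8673,φ=5.3782) and Σ D·Y over m':
  (-0.8242+0.2196i)·(-0.0837+0.3432i)  (+0.4905+0.0169i)·(-0.1333-0.1698i)  (-0.1637-0.0559i)·(-0.2346+0.0000i)  (+0.0330+0.0237i)·(+0.1333-0.1698i)  (-0.0035-0.0046i)·(-0.0837-0.3432i)
Y_2^2(R⁻¹ n̂) = -0.023408-0.374504i

Re=-0.0234 Im=-0.3745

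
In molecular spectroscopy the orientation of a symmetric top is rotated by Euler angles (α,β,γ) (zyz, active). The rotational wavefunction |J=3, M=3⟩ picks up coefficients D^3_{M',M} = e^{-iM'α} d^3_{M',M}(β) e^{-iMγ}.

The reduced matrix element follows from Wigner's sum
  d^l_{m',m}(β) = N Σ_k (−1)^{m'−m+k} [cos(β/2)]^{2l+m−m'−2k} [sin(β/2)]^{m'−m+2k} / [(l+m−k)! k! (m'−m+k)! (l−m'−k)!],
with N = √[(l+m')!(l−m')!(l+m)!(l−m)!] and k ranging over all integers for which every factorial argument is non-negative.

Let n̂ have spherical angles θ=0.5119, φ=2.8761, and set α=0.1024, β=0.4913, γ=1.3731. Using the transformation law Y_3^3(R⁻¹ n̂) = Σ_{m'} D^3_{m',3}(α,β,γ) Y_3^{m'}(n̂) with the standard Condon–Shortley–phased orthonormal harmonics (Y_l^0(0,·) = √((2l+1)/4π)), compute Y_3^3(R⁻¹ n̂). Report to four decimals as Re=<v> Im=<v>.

Re=0.0111 Im=0.2410

Need the full column D^3_{m',3} for m'=−3..3 at α=0.1024, β=0.4913, γ=1.3731.
cos(β/2)=0.969979, sin(β/2)=0.243187
d^3_{-3,3}: single k=6 term ⇒ +0.000207;  D = -0.000162+0.000129i
d^3_{-2,3}: single k=5 term ⇒ +0.002021;  D = -0.001447+0.001411i
d^3_{-1,3}: single k=4 term ⇒ +0.012745;  D = -0.008166+0.009785i
d^3_{0,3}: single k=3 term ⇒ +0.058698;  D = -0.032808+0.048673i
d^3_{1,3}: single k=2 term ⇒ +0.202757;  D = -0.095546+0.178833i
d^3_{2,3}: single k=1 term ⇒ +0.511480;  D = -0.193649+0.473404i
d^3_{3,3}: single k=0 term ⇒ +0.832866;  D = -0.234877+0.799061i
Y_3^{m'}(θ=0.5119,φ=2.8761) and Σ D·Y over m':
  (-0.0002+0.0001i)·(-0.0343-0.0351i)  (-0.0014+0.0014i)·(+0.1843+0.1083i)  (-0.0082+0.0098i)·(-0.4278-0.1163i)  (-0.0328+0.0487i)·(+0.2604+0.0000i)  (-0.0955+0.1788i)·(+0.4278-0.1163i)  (-0.1936+0.4734i)·(+0.1843-0.1083i)  (-0.2349+0.7991i)·(+0.0343-0.0351i)
Y_3^3(R⁻¹ n̂) = +0.011118+0.241020i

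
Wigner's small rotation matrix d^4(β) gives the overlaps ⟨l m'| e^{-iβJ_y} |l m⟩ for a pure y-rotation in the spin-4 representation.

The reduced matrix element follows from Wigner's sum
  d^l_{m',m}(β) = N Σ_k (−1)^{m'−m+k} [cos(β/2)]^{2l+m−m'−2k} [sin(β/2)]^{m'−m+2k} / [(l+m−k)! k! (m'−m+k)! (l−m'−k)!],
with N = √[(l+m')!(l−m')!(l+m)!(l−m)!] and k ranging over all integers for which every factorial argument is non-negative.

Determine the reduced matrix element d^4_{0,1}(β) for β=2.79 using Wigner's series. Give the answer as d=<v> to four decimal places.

d=-0.5729

d^4_{0,1}(β=2.79) via Wigner's sum:
Half-angle: c=0.174892, s=0.984588. N=√(24·24·120·6)=643.987578
The bounds max(0,m−m')=1 and min(l+m,l−m')=4 give 4 terms
  k=1: (−1)^0·643.9876/(144)·0.1749^7·0.9846^1 = +0.000022
  k=2: (−1)^1·643.9876/(24)·0.1749^5·0.9846^3 = -0.004191
  k=3: (−1)^2·643.9876/(24)·0.1749^3·0.9846^5 = +0.132816
  k=4: (−1)^3·643.9876/(144)·0.1749^1·0.9846^7 = -0.701562
d^4_{0,1}(2.79) = +0.000022 -0.004191 +0.132816 -0.701562 = -0.572915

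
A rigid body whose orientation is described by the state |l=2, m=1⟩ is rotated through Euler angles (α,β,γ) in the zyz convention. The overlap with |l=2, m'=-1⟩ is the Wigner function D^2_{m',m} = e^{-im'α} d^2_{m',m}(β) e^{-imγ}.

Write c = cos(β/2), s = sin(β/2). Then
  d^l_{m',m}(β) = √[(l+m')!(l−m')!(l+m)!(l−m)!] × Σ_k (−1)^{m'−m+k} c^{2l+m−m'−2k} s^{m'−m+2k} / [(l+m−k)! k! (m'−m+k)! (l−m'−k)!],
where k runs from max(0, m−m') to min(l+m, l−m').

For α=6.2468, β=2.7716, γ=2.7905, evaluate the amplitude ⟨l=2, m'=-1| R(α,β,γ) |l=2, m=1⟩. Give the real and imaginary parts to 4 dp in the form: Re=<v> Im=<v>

Re=0.7944 Im=0.2586

D^2_{-1,1}(6.2468,2.7716,2.7905) = e^{-i·-1·6.2468}·d^2_{-1,1}(2.7716)·e^{-i·1·2.7905}. Compute d first:
With c≡cos(β/2)=0.183943 and s≡sin(β/2)=0.982937, N=[1·6·6·1]^{1/2}=6.000000
k∈{2,3} keeps every argument non-negative
  k=2: (−1)^0·6.0000/(2)·0.1839^2·0.9829^2 = +0.098071
  k=3: (−1)^1·6.0000/(6)·0.1839^0·0.9829^4 = -0.933475
d^2_{-1,1}(2.7716) = +0.098071 -0.933475 = -0.835404
Phases: e^{-i·(-1)·6.2468}=+0.999338-0.036377i, e^{-i·(1)·2.7905}=-0.938997-0.343924i ⇒ D=+0.794375+0.258590i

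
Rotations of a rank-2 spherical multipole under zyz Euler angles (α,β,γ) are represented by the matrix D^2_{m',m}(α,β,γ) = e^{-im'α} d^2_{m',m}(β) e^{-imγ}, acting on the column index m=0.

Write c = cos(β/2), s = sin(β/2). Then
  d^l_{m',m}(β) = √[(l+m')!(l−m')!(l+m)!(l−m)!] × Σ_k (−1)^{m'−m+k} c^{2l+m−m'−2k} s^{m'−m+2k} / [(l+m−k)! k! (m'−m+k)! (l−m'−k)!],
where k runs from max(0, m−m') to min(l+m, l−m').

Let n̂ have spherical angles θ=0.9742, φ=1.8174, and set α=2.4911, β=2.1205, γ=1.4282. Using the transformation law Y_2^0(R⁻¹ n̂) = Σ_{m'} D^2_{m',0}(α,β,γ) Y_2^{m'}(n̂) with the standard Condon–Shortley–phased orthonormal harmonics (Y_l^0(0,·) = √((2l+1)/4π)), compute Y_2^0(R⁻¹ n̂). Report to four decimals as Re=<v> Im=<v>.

Need the full column D^2_{m',0} for m'=−2..2 at α=2.4911, β=2.1205, γ=1.4282.
cos(β/2)=0.488654, sin(β/2)=0.872478
d^2_{-2,0}: single k=2 term ⇒ +0.445233;  D = +0.118676-0.429125i
d^2_{-1,0}: k∈[1..2] ⇒ +0.249364 -0.794950 = -0.545586;  D = +0.434170-0.330395i
d^2_{0,0}: k∈[0..2] ⇒ +0.057017 -0.727062 +0.579452 = -0.090593;  D = -0.090593+0.000000i
d^2_{1,0}: k∈[0..1] ⇒ -0.249364 +0.794950 = +0.545586;  D = -0.434170-0.330395i
d^2_{2,0}: single k=0 term ⇒ +0.445233;  D = +0.118676+0.429125i
Y_2^{m'}(θ=0.9742,φ=1.8174) and Σ D·Y over m':
  (+0.1187-0.4291i)·(-0.2328+0.1252i)  (+0.4342-0.3304i)·(-0.0877-0.3482i)  (-0.0906+0.0000i)·(-0.0167+0.0000i)  (-0.4342-0.3304i)·(+0.0877-0.3482i)  (+0.1187+0.4291i)·(-0.2328-0.1252i)
Y_2^0(R⁻¹ n̂) = -0.252533+0.000000i

Re=-0.2525 Im=0.0000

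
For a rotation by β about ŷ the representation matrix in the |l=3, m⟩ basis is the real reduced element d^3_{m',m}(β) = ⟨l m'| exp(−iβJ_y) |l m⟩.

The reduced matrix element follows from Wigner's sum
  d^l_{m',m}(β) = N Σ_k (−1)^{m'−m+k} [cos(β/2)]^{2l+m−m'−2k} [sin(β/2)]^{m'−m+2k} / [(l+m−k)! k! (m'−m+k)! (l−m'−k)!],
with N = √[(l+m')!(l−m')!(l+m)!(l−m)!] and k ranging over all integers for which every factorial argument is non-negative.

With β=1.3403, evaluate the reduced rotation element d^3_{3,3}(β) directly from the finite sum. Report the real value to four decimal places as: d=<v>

d^3_{3,3}(β=1.3403) via Wigner's sum:
c=cos(1.3403/2)=0.783729, s=sin(1.3403/2)=0.621104; N=√[720·1·720·1]=720.000000
k∈{0} keeps every argument non-negative
  k=0: (−1)^0·720.0000/(720)·0.7837^6·0.6211^0 = +0.231736
d^3_{3,3}(1.3403) = +0.231736

d=0.2317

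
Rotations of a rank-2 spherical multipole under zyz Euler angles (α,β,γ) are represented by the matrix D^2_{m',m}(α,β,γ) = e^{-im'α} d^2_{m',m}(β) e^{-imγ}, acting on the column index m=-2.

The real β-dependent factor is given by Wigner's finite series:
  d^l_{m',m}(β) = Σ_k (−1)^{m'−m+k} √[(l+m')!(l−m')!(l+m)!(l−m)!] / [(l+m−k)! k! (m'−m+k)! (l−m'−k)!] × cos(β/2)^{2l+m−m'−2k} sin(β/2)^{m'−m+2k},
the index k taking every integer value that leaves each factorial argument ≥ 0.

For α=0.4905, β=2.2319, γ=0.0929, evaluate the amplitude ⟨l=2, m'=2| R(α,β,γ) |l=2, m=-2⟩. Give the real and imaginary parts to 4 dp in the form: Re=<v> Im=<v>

Split into d^2_{2,-2}(β=2.2319) × two z-phases.
c=cos(2.2319/2)=0.439324, s=sin(2.2319/2)=0.898329; N=√[24·1·1·24]=24.000000
k: max(0,(-2)−(2))=0 … min(2+(-2),2−(2))=0
  k=0: (−1)^4·24.0000/(24)·0.4393^0·0.8983^4 = +0.651240
d^2_{2,-2}(2.2319) = +0.651240
Attach z-rotation phases: D = e^{-i(2)(0.4905)}·(+0.651240)·e^{-i(-2)(0.0929)} = +0.455960-0.464987i

Re=0.4560 Im=-0.4650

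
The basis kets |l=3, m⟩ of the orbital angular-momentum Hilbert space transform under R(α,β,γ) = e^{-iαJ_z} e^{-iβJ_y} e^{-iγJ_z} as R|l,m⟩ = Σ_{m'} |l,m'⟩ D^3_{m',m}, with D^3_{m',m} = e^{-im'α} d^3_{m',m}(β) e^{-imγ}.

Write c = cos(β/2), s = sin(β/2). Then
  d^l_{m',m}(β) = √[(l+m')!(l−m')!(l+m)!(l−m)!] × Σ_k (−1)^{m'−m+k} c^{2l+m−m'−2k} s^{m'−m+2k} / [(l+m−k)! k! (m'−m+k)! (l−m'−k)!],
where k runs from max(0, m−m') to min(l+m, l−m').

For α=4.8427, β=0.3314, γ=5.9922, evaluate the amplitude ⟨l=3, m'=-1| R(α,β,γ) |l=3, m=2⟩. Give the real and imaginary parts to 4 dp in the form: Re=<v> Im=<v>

First d^3_{-1,2}(β=0.3314), then the phase factors e^{-i(-1)α} and e^{-i(2)γ}:
With c≡cos(β/2)=0.986303 and s≡sin(β/2)=0.164943, N=[2·24·120·1]^{1/2}=75.894664
The bounds max(0,m−m')=3 and min(l+m,l−m')=4 give 2 terms
  k=3: (−1)^0·75.8947/(12)·0.9863^3·0.1649^3 = +0.027231
  k=4: (−1)^1·75.8947/(24)·0.9863^1·0.1649^5 = -0.000381
d^3_{-1,2}(0.3314) = +0.027231 -0.000381 = +0.026850
Phases: e^{-i·(-1)·4.8427}=+0.129943-0.991522i, e^{-i·(2)·5.9922}=+0.835381+0.549671i ⇒ D=+0.017548-0.020322i

Re=0.0175 Im=-0.0203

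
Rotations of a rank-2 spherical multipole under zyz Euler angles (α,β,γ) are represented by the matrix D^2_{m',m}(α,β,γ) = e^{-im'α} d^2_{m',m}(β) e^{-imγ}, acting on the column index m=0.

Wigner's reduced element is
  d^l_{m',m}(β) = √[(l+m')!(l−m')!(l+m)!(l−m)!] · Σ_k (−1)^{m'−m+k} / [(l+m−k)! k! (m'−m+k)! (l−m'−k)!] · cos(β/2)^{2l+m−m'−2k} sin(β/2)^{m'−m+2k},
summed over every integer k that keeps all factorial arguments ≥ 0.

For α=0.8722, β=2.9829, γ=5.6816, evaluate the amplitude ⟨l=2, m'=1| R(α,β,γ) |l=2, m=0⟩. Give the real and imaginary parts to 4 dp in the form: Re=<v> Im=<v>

Re=0.1229 Im=-0.1463

Split into d^2_{1,0}(β=2.9829) × two z-phases.
With c≡cos(β/2)=0.079263 and s≡sin(β/2)=0.996854, N=[6·1·2·2]^{1/2}=4.898979
The bounds max(0,m−m')=0 and min(l+m,l−m')=1 give 2 terms
  k=0: (−1)^1·4.8990/(2)·0.0793^3·0.9969^1 = -0.001216
  k=1: (−1)^2·4.8990/(2)·0.0793^1·0.9969^3 = +0.192327
d^2_{1,0}(2.9829) = -0.001216 +0.192327 = +0.191111
Attach z-rotation phases: D = e^{-i(1)(0.8722)}·(+0.191111)·e^{-i(0)(5.6816)} = +0.122912-0.146343i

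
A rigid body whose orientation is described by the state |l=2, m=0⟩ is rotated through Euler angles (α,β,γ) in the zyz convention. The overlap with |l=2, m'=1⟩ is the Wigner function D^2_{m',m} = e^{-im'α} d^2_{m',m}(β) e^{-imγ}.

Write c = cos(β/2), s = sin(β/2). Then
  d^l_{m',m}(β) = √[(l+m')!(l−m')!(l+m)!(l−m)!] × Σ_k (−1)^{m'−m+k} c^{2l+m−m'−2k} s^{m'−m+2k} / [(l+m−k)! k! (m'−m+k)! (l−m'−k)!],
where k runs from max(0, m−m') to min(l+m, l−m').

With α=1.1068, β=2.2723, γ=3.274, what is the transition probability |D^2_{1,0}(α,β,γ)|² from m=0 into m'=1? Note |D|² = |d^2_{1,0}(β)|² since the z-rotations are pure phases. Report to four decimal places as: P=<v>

P=0.3645

First d^2_{1,0}(β=2.2723), then the phase factors e^{-i(1)α} and e^{-i(0)γ}:
c=cos(2.2723/2)=0.421090, s=sin(2.2723/2)=0.907019; N=√[6·1·2·2]=4.898979
Admissible k: 0..1 (factorial args all ≥0)
  k=0: (−1)^1·4.8990/(2)·0.4211^3·0.9070^1 = -0.165888
  k=1: (−1)^2·4.8990/(2)·0.4211^1·0.9070^3 = +0.769661
d^2_{1,0}(2.2723) = -0.165888 +0.769661 = +0.603773
|D^2_{1,0}|² = |d^2_{1,0}(β)|² = (+0.603773)² = 0.364541 (the z-rotation phases have unit modulus)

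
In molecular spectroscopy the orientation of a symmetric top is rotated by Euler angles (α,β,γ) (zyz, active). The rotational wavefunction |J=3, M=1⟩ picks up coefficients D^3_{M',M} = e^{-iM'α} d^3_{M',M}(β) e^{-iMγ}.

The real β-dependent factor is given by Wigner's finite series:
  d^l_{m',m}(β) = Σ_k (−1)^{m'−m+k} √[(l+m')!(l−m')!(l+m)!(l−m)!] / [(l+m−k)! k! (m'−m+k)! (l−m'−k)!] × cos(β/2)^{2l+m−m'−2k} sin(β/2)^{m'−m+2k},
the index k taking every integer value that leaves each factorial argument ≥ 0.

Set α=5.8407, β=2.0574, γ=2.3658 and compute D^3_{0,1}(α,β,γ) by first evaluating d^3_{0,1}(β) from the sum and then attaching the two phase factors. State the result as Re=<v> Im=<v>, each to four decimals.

First d^3_{0,1}(β=2.0574), then the phase factors e^{-i(0)α} and e^{-i(1)γ}:
With c≡cos(β/2)=0.515933 and s≡sin(β/2)=0.856629, N=[6·6·24·2]^{1/2}=41.569219
k: max(0,(1)−(0))=1 … min(3+(1),3−(0))=3
  k=1: (−1)^0·41.5692/(12)·0.5159^5·0.8566^1 = +0.108480
  k=2: (−1)^1·41.5692/(4)·0.5159^3·0.8566^3 = -0.897160
  k=3: (−1)^2·41.5692/(12)·0.5159^1·0.8566^5 = +0.824418
d^3_{0,1}(2.0574) = +0.108480 -0.897160 +0.824418 = +0.035739
D = (+1.000000+0.000000i)·(+0.035739)·(-0.713866-0.700282i) = -0.025513-0.025027i

Re=-0.0255 Im=-0.0250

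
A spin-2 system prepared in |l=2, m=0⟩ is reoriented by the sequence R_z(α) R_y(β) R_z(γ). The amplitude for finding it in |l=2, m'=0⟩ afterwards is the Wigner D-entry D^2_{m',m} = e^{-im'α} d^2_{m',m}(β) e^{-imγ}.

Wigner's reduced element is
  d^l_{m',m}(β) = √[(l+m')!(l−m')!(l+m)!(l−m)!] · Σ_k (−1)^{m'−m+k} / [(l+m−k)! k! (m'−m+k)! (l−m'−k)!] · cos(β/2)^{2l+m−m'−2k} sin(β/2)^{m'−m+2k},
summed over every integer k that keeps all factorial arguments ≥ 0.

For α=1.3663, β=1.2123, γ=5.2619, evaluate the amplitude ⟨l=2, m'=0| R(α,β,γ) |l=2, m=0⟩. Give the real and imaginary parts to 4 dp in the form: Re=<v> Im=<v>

First d^2_{0,0}(β=1.2123), then the phase factors e^{-i(0)α} and e^{-i(0)γ}:
c=cos(1.2123/2)=0.821847, s=sin(1.2123/2)=0.569708; N=√[2·2·2·2]=4.000000
k∈{0,1,2} keeps every argument non-negative
  k=0: (−1)^0·4.0000/(4)·0.8218^4·0.5697^0 = +0.456210
  k=1: (−1)^1·4.0000/(1)·0.8218^2·0.5697^2 = -0.876893
  k=2: (−1)^2·4.0000/(4)·0.8218^0·0.5697^4 = +0.105344
d^2_{0,0}(1.2123) = +0.456210 -0.876893 +0.105344 = -0.315339
D = (+1.000000+0.000000i)·(-0.315339)·(+1.000000+0.000000i) = -0.315339+0.000000i

Re=-0.3153 Im=0.0000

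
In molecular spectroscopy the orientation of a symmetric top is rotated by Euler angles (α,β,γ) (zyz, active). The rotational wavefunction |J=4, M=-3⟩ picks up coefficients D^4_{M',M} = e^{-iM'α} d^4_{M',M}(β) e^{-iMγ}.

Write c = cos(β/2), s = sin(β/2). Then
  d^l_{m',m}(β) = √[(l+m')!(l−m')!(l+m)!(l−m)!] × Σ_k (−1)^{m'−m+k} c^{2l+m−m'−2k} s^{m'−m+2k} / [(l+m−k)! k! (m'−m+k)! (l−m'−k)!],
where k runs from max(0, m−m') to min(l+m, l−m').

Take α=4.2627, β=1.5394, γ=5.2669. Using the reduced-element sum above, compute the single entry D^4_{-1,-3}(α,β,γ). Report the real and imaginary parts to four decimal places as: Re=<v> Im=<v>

Split into d^4_{-1,-3}(β=1.5394) × two z-phases.
c=cos(1.5394/2)=0.718119, s=sin(1.5394/2)=0.695920; N=√[6·120·1·5040]=1904.940944
k∈{0,1} keeps every argument non-negative
  k=0: (−1)^2·1904.9409/(240)·0.7181^6·0.6959^2 = +0.527192
  k=1: (−1)^3·1904.9409/(144)·0.7181^4·0.6959^4 = -0.825169
d^4_{-1,-3}(1.5394) = +0.527192 -0.825169 = -0.297976
D = (-0.434685-0.900582i)·(-0.297976)·(-0.995703-0.092604i) = -0.104119-0.279194i

Re=-0.1041 Im=-0.2792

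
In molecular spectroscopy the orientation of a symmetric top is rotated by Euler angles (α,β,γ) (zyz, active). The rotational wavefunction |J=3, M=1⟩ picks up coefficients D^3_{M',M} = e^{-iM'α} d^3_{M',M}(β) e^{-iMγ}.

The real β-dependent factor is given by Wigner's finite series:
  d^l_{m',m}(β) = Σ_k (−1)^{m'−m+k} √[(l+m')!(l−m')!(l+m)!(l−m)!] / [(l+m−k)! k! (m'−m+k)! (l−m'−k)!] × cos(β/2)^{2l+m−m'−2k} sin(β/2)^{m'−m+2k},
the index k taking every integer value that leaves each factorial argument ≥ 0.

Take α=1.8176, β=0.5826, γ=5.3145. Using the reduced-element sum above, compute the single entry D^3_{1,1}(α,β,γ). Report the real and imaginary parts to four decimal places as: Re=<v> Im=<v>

First d^3_{1,1}(β=0.5826), then the phase factors e^{-i(1)α} and e^{-i(1)γ}:
c=cos(0.5826/2)=0.957871, s=sin(0.5826/2)=0.287198; N=√[24·2·24·2]=48.000000
k∈{0,1,2} keeps every argument non-negative
  k=0: (−1)^0·48.0000/(48)·0.9579^6·0.2872^0 = +0.772401
  k=1: (−1)^1·48.0000/(6)·0.9579^4·0.2872^2 = -0.555496
  k=2: (−1)^2·48.0000/(8)·0.9579^2·0.2872^4 = +0.037453
d^3_{1,1}(0.5826) = +0.772401 -0.555496 +0.037453 = +0.254359
Phases: e^{-i·(1)·1.8176}=-0.244306-0.969698i, e^{-i·(1)·5.3145}=+0.566384+0.824142i ⇒ D=+0.168080-0.190913i

Re=0.1681 Im=-0.1909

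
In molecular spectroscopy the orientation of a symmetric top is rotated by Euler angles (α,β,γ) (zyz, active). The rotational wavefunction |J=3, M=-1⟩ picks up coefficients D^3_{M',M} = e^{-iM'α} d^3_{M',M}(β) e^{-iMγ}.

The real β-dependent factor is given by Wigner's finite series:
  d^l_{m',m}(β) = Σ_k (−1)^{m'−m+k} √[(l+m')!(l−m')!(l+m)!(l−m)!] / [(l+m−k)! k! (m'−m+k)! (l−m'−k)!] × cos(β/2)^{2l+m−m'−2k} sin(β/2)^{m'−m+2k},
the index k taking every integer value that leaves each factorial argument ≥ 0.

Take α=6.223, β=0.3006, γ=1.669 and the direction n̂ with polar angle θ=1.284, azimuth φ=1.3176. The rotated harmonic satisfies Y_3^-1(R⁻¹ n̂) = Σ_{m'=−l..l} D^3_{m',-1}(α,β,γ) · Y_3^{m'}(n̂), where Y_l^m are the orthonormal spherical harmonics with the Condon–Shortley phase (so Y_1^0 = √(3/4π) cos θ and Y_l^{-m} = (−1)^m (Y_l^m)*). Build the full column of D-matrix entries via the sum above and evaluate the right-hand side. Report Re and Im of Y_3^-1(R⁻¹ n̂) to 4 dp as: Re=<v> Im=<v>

Re=-0.1418 Im=-0.0281

Need the full column D^3_{m',-1} for m'=−3..3 at α=6.223, β=0.3006, γ=1.669.
cos(β/2)=0.988726, sin(β/2)=0.149735
d^3_{-3,-1}: single k=2 term ⇒ +0.082984;  D = +0.006826+0.082703i
d^3_{-2,-1}: k∈[1..2] ⇒ +0.447407 -0.020522 = +0.426885;  D = +0.009462+0.426780i
d^3_{-1,-1}: k∈[0..2] ⇒ +0.934235 -0.171411 +0.002948 = +0.765772;  D = -0.029106+0.765219i
d^3_{0,-1}: k∈[0..2] ⇒ -0.490110 +0.033722 -0.000258 = -0.456646;  D = +0.044772-0.454446i
d^3_{1,-1}: k∈[0..2] ⇒ +0.128558 -0.003931 +0.000011 = +0.124638;  D = -0.019659+0.123078i
d^3_{2,-1}: k∈[0..1] ⇒ -0.020522 +0.000235 = -0.020287;  D = +0.004399-0.019804i
d^3_{3,-1}: single k=0 term ⇒ +0.001903;  D = -0.000524+0.001830i
Y_3^{m'}(θ=1.284,φ=1.3176) and Σ D·Y over m':
  (+0.0068+0.0827i)·(-0.2535+0.2670i)  (+0.0095+0.4268i)·(-0.2326-0.1290i)  (-0.0291+0.7652i)·(-0.0466+0.1800i)  (+0.0448-0.4544i)·(-0.2745+0.0000i)  (-0.0197+0.1231i)·(+0.0466+0.1800i)  (+0.0044-0.0198i)·(-0.2326+0.1290i)  (-0.0005+0.0018i)·(+0.2535+0.2670i)
Y_3^-1(R⁻¹ n̂) = -0.141809-0.028097i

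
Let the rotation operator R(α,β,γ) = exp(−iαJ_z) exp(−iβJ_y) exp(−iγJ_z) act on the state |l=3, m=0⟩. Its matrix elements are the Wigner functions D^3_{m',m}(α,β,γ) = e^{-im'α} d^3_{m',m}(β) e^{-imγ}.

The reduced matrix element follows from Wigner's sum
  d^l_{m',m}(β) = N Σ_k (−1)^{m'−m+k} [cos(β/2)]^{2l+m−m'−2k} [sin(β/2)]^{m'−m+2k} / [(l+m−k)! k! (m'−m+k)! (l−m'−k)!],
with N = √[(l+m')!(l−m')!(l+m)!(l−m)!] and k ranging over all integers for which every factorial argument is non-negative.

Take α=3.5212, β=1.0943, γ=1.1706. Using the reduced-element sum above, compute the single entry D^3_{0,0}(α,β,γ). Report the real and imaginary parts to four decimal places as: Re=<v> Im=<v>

D^3_{0,0}(3.5212,1.0943,1.1706) = e^{-i·0·3.5212}·d^3_{0,0}(1.0943)·e^{-i·0·1.1706}. Compute d first:
Half-angle: c=0.854011, s=0.520255. N=√(6·6·6·6)=36.000000
k∈{0,1,2,3} keeps every argument non-negative
  k=0: (−1)^0·36.0000/(36)·0.8540^6·0.5203^0 = +0.387954
  k=1: (−1)^1·36.0000/(4)·0.8540^4·0.5203^2 = -1.295773
  k=2: (−1)^2·36.0000/(4)·0.8540^2·0.5203^4 = +0.480879
  k=3: (−1)^3·36.0000/(36)·0.8540^0·0.5203^6 = -0.019829
d^3_{0,0}(1.0943) = +0.387954 -1.295773 +0.480879 -0.019829 = -0.446770
Attach z-rotation phases: D = e^{-i(0)(3.5212)}·(-0.446770)·e^{-i(0)(1.1706)} = -0.446770+0.000000i

Re=-0.4468 Im=0.0000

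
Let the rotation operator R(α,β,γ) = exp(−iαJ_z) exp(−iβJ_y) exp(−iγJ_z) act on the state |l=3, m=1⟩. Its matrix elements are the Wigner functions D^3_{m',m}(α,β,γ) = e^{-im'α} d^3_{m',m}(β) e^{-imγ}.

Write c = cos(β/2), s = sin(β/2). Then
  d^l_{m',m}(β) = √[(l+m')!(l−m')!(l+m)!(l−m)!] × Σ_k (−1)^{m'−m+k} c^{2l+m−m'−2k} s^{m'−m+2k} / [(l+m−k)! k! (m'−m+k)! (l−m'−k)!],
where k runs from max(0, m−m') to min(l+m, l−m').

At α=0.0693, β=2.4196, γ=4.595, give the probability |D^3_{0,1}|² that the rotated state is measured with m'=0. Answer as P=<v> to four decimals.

Split into d^3_{0,1}(β=2.4196) × two z-phases.
c=cos(2.4196/2)=0.353207, s=sin(2.4196/2)=0.935545; N=√[6·6·24·2]=41.569219
Admissible k: 1..3 (factorial args all ≥0)
  k=1: (−1)^0·41.5692/(12)·0.3532^5·0.9355^1 = +0.017816
  k=2: (−1)^1·41.5692/(4)·0.3532^3·0.9355^3 = -0.374967
  k=3: (−1)^2·41.5692/(12)·0.3532^1·0.9355^5 = +0.876887
d^3_{0,1}(2.4196) = +0.017816 -0.374967 +0.876887 = +0.519736
|D^3_{0,1}|² = |d^3_{0,1}(β)|² = (+0.519736)² = 0.270125 (the z-rotation phases have unit modulus)

P=0.2701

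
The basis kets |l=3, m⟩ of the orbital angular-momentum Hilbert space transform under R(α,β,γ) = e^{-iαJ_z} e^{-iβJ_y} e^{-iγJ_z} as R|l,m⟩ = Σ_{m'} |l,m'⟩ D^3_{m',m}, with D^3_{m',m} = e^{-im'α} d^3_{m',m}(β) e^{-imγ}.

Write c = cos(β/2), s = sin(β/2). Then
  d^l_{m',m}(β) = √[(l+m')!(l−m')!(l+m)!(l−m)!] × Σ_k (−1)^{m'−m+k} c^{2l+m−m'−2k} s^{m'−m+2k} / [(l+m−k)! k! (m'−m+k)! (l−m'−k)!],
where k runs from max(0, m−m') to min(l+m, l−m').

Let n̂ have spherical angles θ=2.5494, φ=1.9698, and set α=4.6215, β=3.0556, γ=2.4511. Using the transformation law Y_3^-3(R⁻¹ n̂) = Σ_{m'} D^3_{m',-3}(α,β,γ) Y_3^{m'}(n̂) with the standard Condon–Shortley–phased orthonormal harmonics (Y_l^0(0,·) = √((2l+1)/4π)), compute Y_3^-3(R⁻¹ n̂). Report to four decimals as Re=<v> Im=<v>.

Re=-0.0722 Im=0.0686

Need the full column D^3_{m',-3} for m'=−3..3 at α=4.6215, β=3.0556, γ=2.4511.
cos(β/2)=0.042983, sin(β/2)=0.999076
d^3_{-3,-3}: single k=0 term ⇒ +0.000000;  D = -0.000000+0.000000i
d^3_{-2,-3}: single k=0 term ⇒ -0.000000;  D = +0.000000+0.000000i
d^3_{-1,-3}: single k=0 term ⇒ +0.000013;  D = +0.000011-0.000007i
d^3_{0,-3}: single k=0 term ⇒ -0.000354;  D = -0.000170-0.000311i
d^3_{1,-3}: single k=0 term ⇒ +0.007129;  D = -0.006539+0.002840i
d^3_{2,-3}: single k=0 term ⇒ -0.104801;  D = +0.032858+0.099517i
d^3_{3,-3}: single k=0 term ⇒ +0.994468;  D = +0.968728-0.224793i
Y_3^{m'}(θ=2.5494,φ=1.9698) and Σ D·Y over m':
  (-0.0000+0.0000i)·(+0.0675+0.0265i)  (+0.0000+0.0000i)·(+0.1844-0.1892i)  (+0.0000-0.0000i)·(-0.1712-0.4059i)  (-0.0002-0.0003i)·(-0.1369+0.0000i)  (-0.0065+0.0028i)·(+0.1712-0.4059i)  (+0.0329+0.0995i)·(+0.1844+0.1892i)  (+0.9687-0.2248i)·(-0.0675+0.0265i)
Y_3^-3(R⁻¹ n̂) = -0.072193+0.068601i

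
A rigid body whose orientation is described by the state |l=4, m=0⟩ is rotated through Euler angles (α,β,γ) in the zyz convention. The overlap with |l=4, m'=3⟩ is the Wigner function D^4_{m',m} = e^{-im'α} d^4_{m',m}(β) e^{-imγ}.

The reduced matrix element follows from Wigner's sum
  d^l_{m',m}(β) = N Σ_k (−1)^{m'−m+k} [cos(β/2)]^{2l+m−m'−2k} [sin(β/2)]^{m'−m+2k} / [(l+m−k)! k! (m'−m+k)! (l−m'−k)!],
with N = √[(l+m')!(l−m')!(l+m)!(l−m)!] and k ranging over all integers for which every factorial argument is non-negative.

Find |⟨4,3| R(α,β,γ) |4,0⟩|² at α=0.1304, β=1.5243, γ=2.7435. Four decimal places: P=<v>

First d^4_{3,0}(β=1.5243), then the phase factors e^{-i(3)α} and e^{-i(0)γ}:
Half-angle: c=0.723353, s=0.690478. N=√(5040·1·24·24)=1703.830978
Admissible k: 0..1 (factorial args all ≥0)
  k=0: (−1)^3·1703.8310/(144)·0.7234^5·0.6905^3 = -0.771376
  k=1: (−1)^4·1703.8310/(144)·0.7234^3·0.6905^5 = +0.702854
d^4_{3,0}(1.5243) = -0.771376 +0.702854 = -0.068522
|D^4_{3,0}|² = |d^4_{3,0}(β)|² = (-0.068522)² = 0.004695 (the z-rotation phases have unit modulus)

P=0.0047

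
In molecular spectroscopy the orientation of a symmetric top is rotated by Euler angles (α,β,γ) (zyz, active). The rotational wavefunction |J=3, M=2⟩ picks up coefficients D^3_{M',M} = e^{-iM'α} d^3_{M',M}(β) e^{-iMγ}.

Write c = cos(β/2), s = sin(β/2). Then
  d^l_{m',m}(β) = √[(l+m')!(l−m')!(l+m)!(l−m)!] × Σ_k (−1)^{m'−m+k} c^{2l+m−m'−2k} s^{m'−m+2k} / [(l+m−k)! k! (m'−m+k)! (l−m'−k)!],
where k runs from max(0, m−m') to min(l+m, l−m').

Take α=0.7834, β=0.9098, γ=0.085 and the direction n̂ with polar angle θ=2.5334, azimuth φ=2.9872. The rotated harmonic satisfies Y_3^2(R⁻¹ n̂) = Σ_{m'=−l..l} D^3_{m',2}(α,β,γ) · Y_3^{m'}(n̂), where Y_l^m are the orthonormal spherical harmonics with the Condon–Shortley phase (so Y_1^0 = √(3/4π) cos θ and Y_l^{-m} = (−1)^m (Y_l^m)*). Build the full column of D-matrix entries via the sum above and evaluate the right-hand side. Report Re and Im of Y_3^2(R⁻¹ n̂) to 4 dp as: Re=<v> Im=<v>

Need the full column D^3_{m',2} for m'=−3..3 at α=0.7834, β=0.9098, γ=0.085.
cos(β/2)=0.898305, sin(β/2)=0.439372
d^3_{-3,2}: single k=5 term ⇒ +0.036030;  D = -0.020623+0.029544i
d^3_{-2,2}: k∈[4..5] ⇒ +0.150366 -0.007194 = +0.143171;  D = +0.024786+0.141010i
d^3_{-1,2}: k∈[3..4] ⇒ +0.388866 -0.046514 = +0.342352;  D = +0.279939+0.197075i
d^3_{0,2}: k∈[2..3] ⇒ +0.688528 -0.164717 = +0.523810;  D = +0.516260-0.088619i
d^3_{1,2}: k∈[1..2] ⇒ +0.812740 -0.388866 = +0.423874;  D = +0.245387-0.345622i
d^3_{2,2}: k∈[0..1] ⇒ +0.525464 -0.628537 = -0.103073;  D = +0.017032+0.101656i
d^3_{3,2}: single k=0 term ⇒ -0.629546;  D = +0.511864+0.366502i
Y_3^{m'}(θ=2.5334,φ=2.9872) and Σ D·Y over m':
  (-0.0206+0.0295i)·(-0.0696-0.0348i)  (+0.0248+0.1410i)·(-0.2609-0.0832i)  (+0.2799+0.1971i)·(-0.4320-0.0672i)  (+0.5163-0.0886i)·(-0.1126+0.0000i)  (+0.2454-0.3456i)·(+0.4320-0.0672i)  (+0.0170+0.1017i)·(-0.2609+0.0832i)  (+0.5119+0.3665i)·(+0.0696-0.0348i)
Y_3^2(R⁻¹ n̂) = -0.039819-0.317359i

Re=-0.0398 Im=-0.3174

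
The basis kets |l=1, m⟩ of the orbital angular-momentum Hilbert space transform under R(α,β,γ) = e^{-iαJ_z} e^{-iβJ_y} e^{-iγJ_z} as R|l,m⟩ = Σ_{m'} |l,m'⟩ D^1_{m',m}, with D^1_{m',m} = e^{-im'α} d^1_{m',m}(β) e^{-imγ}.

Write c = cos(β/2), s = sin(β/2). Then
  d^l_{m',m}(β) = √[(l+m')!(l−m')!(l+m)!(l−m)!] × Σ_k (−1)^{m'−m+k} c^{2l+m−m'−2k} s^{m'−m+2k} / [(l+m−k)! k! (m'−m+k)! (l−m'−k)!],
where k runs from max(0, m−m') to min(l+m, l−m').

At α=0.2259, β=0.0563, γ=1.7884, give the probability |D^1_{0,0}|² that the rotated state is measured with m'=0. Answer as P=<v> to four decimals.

Split into d^1_{0,0}(β=0.0563) × two z-phases.
Half-angle: c=0.999604, s=0.028146. N=√(1·1·1·1)=1.000000
k∈{0,1} keeps every argument non-negative
  k=0: (−1)^0·1.0000/(1)·0.9996^2·0.0281^0 = +0.999208
  k=1: (−1)^1·1.0000/(1)·0.9996^0·0.0281^2 = -0.000792
d^1_{0,0}(0.0563) = +0.999208 -0.000792 = +0.998416
|D^1_{0,0}|² = |d^1_{0,0}(β)|² = (+0.998416)² = 0.996834 (the z-rotation phases have unit modulus)

P=0.9968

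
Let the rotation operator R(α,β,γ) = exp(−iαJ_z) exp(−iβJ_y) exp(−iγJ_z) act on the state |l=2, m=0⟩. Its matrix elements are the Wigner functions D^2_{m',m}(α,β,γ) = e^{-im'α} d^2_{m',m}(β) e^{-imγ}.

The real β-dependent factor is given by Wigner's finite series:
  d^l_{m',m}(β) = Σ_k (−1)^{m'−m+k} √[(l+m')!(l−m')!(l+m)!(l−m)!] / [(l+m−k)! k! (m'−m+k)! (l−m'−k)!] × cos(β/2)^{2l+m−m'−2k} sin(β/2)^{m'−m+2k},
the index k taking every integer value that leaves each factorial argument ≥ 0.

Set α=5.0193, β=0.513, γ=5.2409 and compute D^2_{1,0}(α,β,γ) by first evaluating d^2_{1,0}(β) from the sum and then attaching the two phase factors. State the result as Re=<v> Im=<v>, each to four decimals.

Re=-0.1582 Im=-0.4992

D^2_{1,0}(5.0193,0.513,5.2409) = e^{-i·1·5.0193}·d^2_{1,0}(0.513)·e^{-i·0·5.2409}. Compute d first:
With c≡cos(β/2)=0.967284 and s≡sin(β/2)=0.253697, N=[6·1·2·2]^{1/2}=4.898979
The bounds max(0,m−m')=0 and min(l+m,l−m')=1 give 2 terms
  k=0: (−1)^1·4.8990/(2)·0.9673^3·0.2537^1 = -0.562409
  k=1: (−1)^2·4.8990/(2)·0.9673^1·0.2537^3 = +0.038688
d^2_{1,0}(0.513) = -0.562409 +0.038688 = -0.523721
D = (+0.302115+0.953271i)·(-0.523721)·(+1.000000+0.000000i) = -0.158224-0.499248i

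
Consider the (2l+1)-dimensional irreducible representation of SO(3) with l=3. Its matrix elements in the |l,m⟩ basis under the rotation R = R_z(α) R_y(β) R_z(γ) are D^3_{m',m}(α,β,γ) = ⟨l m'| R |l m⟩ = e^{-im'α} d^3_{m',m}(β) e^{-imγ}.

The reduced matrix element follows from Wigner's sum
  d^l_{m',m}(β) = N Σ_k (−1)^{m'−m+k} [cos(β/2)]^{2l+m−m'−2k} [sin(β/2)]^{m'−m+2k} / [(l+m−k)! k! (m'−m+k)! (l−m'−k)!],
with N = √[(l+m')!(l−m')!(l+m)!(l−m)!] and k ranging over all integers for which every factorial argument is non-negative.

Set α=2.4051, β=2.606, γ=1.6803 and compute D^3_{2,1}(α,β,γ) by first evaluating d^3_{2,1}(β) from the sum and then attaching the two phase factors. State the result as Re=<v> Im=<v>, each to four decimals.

First d^3_{2,1}(β=2.606), then the phase factors e^{-i(2)α} and e^{-i(1)γ}:
With c≡cos(β/2)=0.264607 and s≡sin(β/2)=0.964356, N=[120·1·24·2]^{1/2}=75.894664
k∈{0,1} keeps every argument non-negative
  k=0: (−1)^1·75.8947/(24)·0.2646^5·0.9644^1 = -0.003956
  k=1: (−1)^2·75.8947/(12)·0.2646^3·0.9644^3 = +0.105086
d^3_{2,1}(2.606) = -0.003956 +0.105086 = +0.101130
Attach z-rotation phases: D = e^{-i(2)(2.4051)}·(+0.101130)·e^{-i(1)(1.6803)} = +0.098965-0.020816i

Re=0.0990 Im=-0.0208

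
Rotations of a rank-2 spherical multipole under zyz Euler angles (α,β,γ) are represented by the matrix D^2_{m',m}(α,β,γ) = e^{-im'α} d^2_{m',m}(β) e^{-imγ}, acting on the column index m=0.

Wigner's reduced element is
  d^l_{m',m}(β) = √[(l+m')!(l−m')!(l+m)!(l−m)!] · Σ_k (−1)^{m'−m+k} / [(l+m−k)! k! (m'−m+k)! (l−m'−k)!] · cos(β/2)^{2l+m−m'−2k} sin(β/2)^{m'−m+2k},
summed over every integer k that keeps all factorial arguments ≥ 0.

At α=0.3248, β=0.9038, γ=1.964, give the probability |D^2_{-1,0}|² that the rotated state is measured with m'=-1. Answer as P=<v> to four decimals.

P=0.3544

Split into d^2_{-1,0}(β=0.9038) × two z-phases.
Half-angle: c=0.899619, s=0.436676. N=√(1·6·2·2)=4.898979
k: max(0,(0)−(-1))=1 … min(2+(0),2−(-1))=2
  k=1: (−1)^0·4.8990/(2)·0.8996^3·0.4367^1 = +0.778772
  k=2: (−1)^1·4.8990/(2)·0.8996^1·0.4367^3 = -0.183489
d^2_{-1,0}(0.9038) = +0.778772 -0.183489 = +0.595283
|D^2_{-1,0}|² = |d^2_{-1,0}(β)|² = (+0.595283)² = 0.354362 (the z-rotation phases have unit modulus)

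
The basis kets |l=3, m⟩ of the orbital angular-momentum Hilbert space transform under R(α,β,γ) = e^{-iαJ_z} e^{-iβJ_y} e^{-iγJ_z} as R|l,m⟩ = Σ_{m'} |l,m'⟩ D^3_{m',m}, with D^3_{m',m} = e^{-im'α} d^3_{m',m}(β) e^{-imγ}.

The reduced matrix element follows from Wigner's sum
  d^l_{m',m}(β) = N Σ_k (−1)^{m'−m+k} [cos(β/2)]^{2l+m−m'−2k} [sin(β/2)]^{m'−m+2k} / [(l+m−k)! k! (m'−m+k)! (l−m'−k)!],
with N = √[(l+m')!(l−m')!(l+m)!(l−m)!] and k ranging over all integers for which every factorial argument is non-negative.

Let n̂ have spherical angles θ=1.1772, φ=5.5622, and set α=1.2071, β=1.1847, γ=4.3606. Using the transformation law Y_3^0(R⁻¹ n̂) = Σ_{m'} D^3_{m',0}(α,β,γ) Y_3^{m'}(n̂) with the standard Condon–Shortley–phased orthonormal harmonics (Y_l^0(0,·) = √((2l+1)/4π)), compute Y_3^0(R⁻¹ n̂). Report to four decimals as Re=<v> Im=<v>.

Need the full column D^3_{m',0} for m'=−3..3 at α=1.2071, β=1.1847, γ=4.3606.
cos(β/2)=0.829631, sin(β/2)=0.558312
d^3_{-3,0}: single k=3 term ⇒ +0.444428;  D = -0.394265-0.205112i
d^3_{-2,0}: k∈[2..3] ⇒ +0.808825 -0.366302 = +0.442523;  D = -0.330525+0.294245i
d^3_{-1,0}: k∈[1..3] ⇒ +0.760138 -1.032757 +0.155905 = -0.116713;  D = -0.041519-0.109079i
d^3_{0,0}: k∈[0..3] ⇒ +0.326069 -1.329035 +0.601895 -0.030287 = -0.431358;  D = -0.431358+0.000000i
d^3_{1,0}: k∈[0..2] ⇒ -0.760138 +1.032757 -0.155905 = +0.116713;  D = +0.041519-0.109079i
d^3_{2,0}: k∈[0..1] ⇒ +0.808825 -0.366302 = +0.442523;  D = -0.330525-0.294245i
d^3_{3,0}: single k=0 term ⇒ -0.444428;  D = +0.394265-0.205112i
Y_3^{m'}(θ=1.1772,φ=5.5622) and Σ D·Y over m':
  (-0.3943-0.2051i)·(-0.1834+0.2727i)  (-0.3305+0.2942i)·(+0.0429+0.3315i)  (-0.0415-0.1091i)·(-0.0593-0.0521i)  (-0.4314+0.0000i)·(-0.3241+0.0000i)  (+0.0415-0.1091i)·(+0.0593-0.0521i)  (-0.3305-0.2942i)·(+0.0429-0.3315i)  (+0.3943-0.2051i)·(+0.1834+0.2727i)
Y_3^0(R⁻¹ n̂) = +0.166377+0.000000i

Re=0.1664 Im=0.0000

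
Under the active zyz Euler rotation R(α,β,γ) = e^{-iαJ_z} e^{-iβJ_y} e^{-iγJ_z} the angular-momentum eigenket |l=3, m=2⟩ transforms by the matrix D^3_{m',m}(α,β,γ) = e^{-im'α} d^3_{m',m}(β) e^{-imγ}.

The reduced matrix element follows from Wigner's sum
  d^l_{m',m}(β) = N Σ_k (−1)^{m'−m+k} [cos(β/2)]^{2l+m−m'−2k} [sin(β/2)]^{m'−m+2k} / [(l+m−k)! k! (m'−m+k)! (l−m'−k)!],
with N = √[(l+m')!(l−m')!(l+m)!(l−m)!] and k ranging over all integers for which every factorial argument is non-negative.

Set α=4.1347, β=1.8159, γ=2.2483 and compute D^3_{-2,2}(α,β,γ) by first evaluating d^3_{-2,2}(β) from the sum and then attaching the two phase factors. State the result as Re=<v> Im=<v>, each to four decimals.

Re=-0.3964 Im=-0.2898

D^3_{-2,2}(4.1347,1.8159,2.2483) = e^{-i·-2·4.1347}·d^3_{-2,2}(1.8159)·e^{-i·2·2.2483}. Compute d first:
With c≡cos(β/2)=0.615363 and s≡sin(β/2)=0.788244, N=[1·120·120·1]^{1/2}=120.000000
k∈{4,5} keeps every argument non-negative
  k=4: (−1)^0·120.0000/(24)·0.6154^2·0.7882^4 = +0.730929
  k=5: (−1)^1·120.0000/(120)·0.6154^0·0.7882^6 = -0.239863
d^3_{-2,2}(1.8159) = +0.730929 -0.239863 = +0.491066
D = (-0.403573+0.914948i)·(+0.491066)·(-0.214118+0.976808i) = -0.396445-0.289788i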